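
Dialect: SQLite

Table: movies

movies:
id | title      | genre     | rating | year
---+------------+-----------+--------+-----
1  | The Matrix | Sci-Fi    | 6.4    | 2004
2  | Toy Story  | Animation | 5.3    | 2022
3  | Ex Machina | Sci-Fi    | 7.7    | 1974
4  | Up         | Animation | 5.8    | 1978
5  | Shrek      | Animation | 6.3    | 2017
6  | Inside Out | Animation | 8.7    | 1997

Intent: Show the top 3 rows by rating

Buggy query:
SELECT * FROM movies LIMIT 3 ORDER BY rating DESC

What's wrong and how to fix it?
Bug: LIMIT must come after ORDER BY

Fix: Swap the clauses: ORDER BY first, then LIMIT

Corrected query:
SELECT * FROM movies ORDER BY rating DESC LIMIT 3

Result:
id | title      | genre     | rating | year
---+------------+-----------+--------+-----
6  | Inside Out | Animation | 8.7    | 1997
3  | Ex Machina | Sci-Fi    | 7.7    | 1974
1  | The Matrix | Sci-Fi    | 6.4    | 2004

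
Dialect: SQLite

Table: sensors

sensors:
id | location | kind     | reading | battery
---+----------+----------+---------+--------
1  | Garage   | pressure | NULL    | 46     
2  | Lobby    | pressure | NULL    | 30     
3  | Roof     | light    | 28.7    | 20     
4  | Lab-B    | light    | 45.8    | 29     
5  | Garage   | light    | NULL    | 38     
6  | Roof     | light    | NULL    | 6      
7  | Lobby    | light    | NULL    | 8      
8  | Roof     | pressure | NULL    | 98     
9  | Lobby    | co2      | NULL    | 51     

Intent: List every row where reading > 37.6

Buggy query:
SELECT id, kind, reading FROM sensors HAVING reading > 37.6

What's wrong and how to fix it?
Bug: This is a non-aggregate query (no GROUP BY, no aggregates), so in SQLite the HAVING clause is invalid here; a row-level condition belongs in WHERE

Fix: Replace HAVING with WHERE since the condition applies to individual rows

Corrected query:
SELECT id, kind, reading FROM sensors WHERE reading > 37.6

Result:
id | kind  | reading
---+-------+--------
4  | light | 45.8   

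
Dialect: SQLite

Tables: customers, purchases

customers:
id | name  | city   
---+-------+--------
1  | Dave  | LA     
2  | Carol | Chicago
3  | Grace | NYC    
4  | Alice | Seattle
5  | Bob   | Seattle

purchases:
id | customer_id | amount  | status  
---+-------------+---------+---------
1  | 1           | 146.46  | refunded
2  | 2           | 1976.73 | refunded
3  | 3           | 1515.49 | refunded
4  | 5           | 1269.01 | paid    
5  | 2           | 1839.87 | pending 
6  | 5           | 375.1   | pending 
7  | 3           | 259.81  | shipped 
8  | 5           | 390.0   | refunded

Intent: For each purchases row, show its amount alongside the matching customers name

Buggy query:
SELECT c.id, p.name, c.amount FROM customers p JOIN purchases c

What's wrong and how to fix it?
Bug: Missing join condition: each purchases row is matched to all customers rows instead of just its own

Fix: Specify the join condition linking the foreign key to the parent id

Corrected query:
SELECT c.id, p.name, c.amount FROM customers p JOIN purchases c ON c.customer_id = p.id

Result:
id | name  | amount 
---+-------+--------
1  | Dave  | 146.46 
2  | Carol | 1976.73
3  | Grace | 1515.49
4  | Bob   | 1269.01
5  | Carol | 1839.87
6  | Bob   | 375.1  
7  | Grace | 259.81 
8  | Bob   | 390    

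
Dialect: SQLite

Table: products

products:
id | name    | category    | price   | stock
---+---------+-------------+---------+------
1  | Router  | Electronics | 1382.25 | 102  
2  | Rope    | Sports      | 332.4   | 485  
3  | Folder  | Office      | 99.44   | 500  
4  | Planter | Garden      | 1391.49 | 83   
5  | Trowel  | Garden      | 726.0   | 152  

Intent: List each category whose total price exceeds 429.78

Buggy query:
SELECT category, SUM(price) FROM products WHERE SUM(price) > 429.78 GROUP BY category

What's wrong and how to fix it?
Bug: Aggregate functions cannot appear in a WHERE clause

Fix: Use HAVING (which filters groups after aggregation) instead of WHERE

Corrected query:
SELECT category, SUM(price) FROM products GROUP BY category HAVING SUM(price) > 429.78

Result:
category    | SUM(price)
------------+-----------
Electronics | 1382.25   
Garden      | 2117.49   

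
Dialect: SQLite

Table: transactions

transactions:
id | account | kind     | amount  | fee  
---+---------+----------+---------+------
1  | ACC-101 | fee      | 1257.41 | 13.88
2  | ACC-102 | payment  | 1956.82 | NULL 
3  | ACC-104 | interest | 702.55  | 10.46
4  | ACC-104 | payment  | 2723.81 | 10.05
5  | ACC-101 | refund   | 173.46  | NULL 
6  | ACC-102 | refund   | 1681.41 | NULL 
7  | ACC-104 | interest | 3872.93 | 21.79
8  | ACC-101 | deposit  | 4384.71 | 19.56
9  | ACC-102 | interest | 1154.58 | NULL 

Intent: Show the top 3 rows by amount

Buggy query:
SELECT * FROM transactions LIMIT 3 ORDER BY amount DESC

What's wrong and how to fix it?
Bug: ORDER BY cannot follow LIMIT; LIMIT is the final clause

Fix: Sort with ORDER BY, then apply LIMIT

Corrected query:
SELECT * FROM transactions ORDER BY amount DESC LIMIT 3

Result:
id | account | kind     | amount  | fee  
---+---------+----------+---------+------
8  | ACC-101 | deposit  | 4384.71 | 19.56
7  | ACC-104 | interest | 3872.93 | 21.79
4  | ACC-104 | payment  | 2723.81 | 10.05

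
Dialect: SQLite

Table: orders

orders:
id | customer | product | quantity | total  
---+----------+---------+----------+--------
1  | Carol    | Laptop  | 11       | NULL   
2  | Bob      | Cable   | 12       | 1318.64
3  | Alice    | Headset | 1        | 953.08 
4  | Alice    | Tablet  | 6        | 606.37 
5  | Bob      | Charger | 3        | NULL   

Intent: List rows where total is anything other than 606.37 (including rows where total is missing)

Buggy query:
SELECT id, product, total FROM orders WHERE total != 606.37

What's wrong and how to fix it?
Bug: Inequality against NULL is unknown, not true; rows with NULL are dropped

Fix: Handle NULL separately with IS NULL alongside the inequality

Corrected query:
SELECT id, product, total FROM orders WHERE total != 606.37 OR total IS NULL

Result:
id | product | total  
---+---------+--------
1  | Laptop  | NULL   
2  | Cable   | 1318.64
3  | Headset | 953.08 
5  | Charger | NULL   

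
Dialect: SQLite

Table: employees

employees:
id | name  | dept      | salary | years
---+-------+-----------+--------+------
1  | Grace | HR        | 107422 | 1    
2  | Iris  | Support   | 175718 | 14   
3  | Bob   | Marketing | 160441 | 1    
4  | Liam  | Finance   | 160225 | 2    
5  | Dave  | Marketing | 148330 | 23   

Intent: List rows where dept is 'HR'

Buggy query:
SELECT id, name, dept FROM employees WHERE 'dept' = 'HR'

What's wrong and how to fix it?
Bug: 'dept' in single quotes is a string literal, not the column; the comparison is literal-vs-literal and never true

Fix: Reference the column as dept without single quotes

Corrected query:
SELECT id, name, dept FROM employees WHERE dept = 'HR'

Result:
id | name  | dept
---+-------+-----
1  | Grace | HR  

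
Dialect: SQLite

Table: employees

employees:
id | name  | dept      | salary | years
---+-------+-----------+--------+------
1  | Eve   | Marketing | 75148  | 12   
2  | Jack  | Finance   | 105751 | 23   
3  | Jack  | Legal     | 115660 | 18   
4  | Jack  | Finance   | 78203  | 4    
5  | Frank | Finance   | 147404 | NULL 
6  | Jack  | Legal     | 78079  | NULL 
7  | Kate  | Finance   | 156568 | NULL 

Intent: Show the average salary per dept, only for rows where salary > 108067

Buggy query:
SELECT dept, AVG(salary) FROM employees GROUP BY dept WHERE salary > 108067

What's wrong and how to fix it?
Bug: WHERE cannot follow GROUP BY

Fix: Move the WHERE clause before GROUP BY

Corrected query:
SELECT dept, AVG(salary) FROM employees WHERE salary > 108067 GROUP BY dept

Result:
dept    | AVG(salary)
--------+------------
Finance | 151986     
Legal   | 115660     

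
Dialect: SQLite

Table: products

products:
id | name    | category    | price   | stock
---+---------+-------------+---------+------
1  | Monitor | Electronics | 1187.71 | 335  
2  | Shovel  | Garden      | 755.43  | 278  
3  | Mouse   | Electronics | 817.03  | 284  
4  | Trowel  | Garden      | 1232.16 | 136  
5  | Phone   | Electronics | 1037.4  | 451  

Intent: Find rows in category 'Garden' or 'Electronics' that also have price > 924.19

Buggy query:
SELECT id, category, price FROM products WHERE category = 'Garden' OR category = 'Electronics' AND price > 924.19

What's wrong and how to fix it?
Bug: Without parentheses, AND is evaluated before OR, so the price filter only applies to the 'Electronics' branch

Fix: Add parentheses around the OR so the AND applies to both alternatives

Corrected query:
SELECT id, category, price FROM products WHERE (category = 'Garden' OR category = 'Electronics') AND price > 924.19

Result:
id | category    | price  
---+-------------+--------
1  | Electronics | 1187.71
4  | Garden      | 1232.16
5  | Electronics | 1037.4 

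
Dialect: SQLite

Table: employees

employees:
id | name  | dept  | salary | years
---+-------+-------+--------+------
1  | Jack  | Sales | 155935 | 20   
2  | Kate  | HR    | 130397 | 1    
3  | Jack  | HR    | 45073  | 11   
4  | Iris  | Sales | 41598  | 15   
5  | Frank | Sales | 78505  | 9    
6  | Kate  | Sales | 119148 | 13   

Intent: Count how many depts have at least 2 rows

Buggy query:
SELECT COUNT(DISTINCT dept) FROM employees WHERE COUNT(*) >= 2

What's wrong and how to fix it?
Bug: WHERE filters individual rows, not groups, so a group-level COUNT is invalid there

Fix: Group first with HAVING COUNT(*) >= 2, then COUNT the resulting groups

Corrected query:
SELECT COUNT(*) FROM (SELECT dept FROM employees GROUP BY dept HAVING COUNT(*) >= 2)

Result:
COUNT(*)
--------
2       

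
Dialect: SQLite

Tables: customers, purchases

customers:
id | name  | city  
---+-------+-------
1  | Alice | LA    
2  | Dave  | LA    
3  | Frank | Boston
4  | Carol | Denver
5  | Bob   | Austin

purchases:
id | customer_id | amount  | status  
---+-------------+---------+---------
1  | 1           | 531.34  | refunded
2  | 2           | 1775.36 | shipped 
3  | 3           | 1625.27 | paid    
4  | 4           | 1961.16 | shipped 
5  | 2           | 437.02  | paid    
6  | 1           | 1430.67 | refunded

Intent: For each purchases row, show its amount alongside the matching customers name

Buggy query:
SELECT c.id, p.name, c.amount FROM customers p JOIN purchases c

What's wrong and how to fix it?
Bug: Missing join condition: each purchases row is matched to all customers rows instead of just its own

Fix: Add ON c.customer_id = p.id to the JOIN

Corrected query:
SELECT c.id, p.name, c.amount FROM customers p JOIN purchases c ON c.customer_id = p.id

Result:
id | name  | amount 
---+-------+--------
1  | Alice | 531.34 
2  | Dave  | 1775.36
3  | Frank | 1625.27
4  | Carol | 1961.16
5  | Dave  | 437.02 
6  | Alice | 1430.67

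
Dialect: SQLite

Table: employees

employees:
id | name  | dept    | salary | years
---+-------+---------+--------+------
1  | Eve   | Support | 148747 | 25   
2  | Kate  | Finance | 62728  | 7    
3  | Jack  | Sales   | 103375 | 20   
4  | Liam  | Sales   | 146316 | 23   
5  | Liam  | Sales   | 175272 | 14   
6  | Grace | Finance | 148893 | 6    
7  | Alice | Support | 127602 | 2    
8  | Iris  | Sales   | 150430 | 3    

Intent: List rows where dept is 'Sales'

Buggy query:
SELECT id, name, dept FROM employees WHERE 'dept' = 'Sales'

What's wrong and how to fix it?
Bug: Single quotes denote string literals in SQL; the column name is being compared as a constant string

Fix: Remove the quotes around the column name (or use double quotes for an identifier)

Corrected query:
SELECT id, name, dept FROM employees WHERE dept = 'Sales'

Result:
id | name | dept 
---+------+------
3  | Jack | Sales
4  | Liam | Sales
5  | Liam | Sales
8  | Iris | Sales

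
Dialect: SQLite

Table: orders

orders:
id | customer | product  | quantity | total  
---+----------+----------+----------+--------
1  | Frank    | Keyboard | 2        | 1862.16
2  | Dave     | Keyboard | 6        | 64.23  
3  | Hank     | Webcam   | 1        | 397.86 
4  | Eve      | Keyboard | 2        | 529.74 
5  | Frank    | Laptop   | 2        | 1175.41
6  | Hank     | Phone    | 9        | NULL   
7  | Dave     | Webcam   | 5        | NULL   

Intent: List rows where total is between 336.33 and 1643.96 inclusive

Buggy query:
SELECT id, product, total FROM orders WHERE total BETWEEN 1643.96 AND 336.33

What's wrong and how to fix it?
Bug: BETWEEN expects the lower bound first; with 1643.96 AND 336.33 the range is empty

Fix: Swap the bounds so the smaller value comes first

Corrected query:
SELECT id, product, total FROM orders WHERE total BETWEEN 336.33 AND 1643.96

Result:
id | product  | total  
---+----------+--------
3  | Webcam   | 397.86 
4  | Keyboard | 529.74 
5  | Laptop   | 1175.41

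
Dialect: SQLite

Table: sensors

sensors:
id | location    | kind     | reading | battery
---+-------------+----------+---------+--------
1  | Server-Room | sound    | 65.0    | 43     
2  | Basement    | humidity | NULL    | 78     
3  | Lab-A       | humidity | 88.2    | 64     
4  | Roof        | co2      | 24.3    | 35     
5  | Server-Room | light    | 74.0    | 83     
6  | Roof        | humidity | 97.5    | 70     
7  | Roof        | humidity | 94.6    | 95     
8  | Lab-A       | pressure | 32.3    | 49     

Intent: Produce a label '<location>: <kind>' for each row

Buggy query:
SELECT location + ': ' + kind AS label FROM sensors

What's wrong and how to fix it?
Bug: SQLite uses || for string concatenation; + coerces text to numbers (yielding 0)

Fix: Use the || operator for string concatenation

Corrected query:
SELECT location || ': ' || kind AS label FROM sensors

Result:
label             
------------------
Server-Room: sound
Basement: humidity
Lab-A: humidity   
Roof: co2         
Server-Room: light
Roof: humidity    
Roof: humidity    
Lab-A: pressure   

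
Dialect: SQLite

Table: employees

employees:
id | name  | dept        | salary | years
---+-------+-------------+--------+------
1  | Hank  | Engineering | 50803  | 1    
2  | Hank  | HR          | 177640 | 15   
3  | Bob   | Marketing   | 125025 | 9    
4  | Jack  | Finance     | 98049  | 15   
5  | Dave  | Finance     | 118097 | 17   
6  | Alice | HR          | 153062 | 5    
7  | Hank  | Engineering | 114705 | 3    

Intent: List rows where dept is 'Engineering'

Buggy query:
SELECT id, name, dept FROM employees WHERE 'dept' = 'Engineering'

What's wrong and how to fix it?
Bug: Single quotes denote string literals in SQL; the column name is being compared as a constant string

Fix: Remove the quotes around the column name (or use double quotes for an identifier)

Corrected query:
SELECT id, name, dept FROM employees WHERE dept = 'Engineering'

Result:
id | name | dept       
---+------+------------
1  | Hank | Engineering
7  | Hank | Engineering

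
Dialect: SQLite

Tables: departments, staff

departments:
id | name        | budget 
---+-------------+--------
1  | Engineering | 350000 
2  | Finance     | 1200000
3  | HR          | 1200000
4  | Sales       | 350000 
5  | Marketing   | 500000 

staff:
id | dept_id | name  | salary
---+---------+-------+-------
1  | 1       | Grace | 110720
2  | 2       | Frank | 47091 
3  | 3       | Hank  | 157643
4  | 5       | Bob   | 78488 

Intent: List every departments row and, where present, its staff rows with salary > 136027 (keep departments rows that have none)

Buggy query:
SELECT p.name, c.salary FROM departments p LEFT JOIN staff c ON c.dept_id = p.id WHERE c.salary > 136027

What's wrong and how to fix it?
Bug: A WHERE condition on the right-hand table after LEFT JOIN drops unmatched parents

Fix: Put 'c.salary > 136027' in the JOIN's ON clause instead of WHERE

Corrected query:
SELECT p.name, c.salary FROM departments p LEFT JOIN staff c ON c.dept_id = p.id AND c.salary > 136027

Result:
name        | salary
------------+-------
Engineering | NULL  
Finance     | NULL  
HR          | 157643
Sales       | NULL  
Marketing   | NULL  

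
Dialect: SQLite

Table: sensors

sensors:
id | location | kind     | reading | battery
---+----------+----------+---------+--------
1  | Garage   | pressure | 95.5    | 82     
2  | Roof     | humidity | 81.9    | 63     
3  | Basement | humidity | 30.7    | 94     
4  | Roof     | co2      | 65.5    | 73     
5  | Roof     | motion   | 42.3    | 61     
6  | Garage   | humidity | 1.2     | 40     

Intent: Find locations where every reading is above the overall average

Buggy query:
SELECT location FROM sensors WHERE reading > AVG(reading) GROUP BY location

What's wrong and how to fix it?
Bug: WHERE evaluates per row before aggregation, so AVG() is unavailable

Fix: Compute the overall average in a scalar subquery and compare each group's MIN against it in HAVING

Corrected query:
SELECT location FROM sensors GROUP BY location HAVING MIN(reading) > (SELECT AVG(reading) FROM sensors)

Result:
(no rows)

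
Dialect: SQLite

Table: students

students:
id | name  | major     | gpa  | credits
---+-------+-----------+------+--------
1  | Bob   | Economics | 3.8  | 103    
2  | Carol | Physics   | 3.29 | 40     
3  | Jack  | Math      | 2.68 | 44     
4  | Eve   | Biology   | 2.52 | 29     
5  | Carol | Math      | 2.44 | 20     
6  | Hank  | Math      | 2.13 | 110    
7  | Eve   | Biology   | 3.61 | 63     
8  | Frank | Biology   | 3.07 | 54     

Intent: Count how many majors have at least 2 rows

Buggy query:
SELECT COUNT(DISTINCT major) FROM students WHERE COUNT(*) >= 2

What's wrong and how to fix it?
Bug: COUNT(*) cannot appear in WHERE; the per-group count doesn't exist yet

Fix: Group first with HAVING COUNT(*) >= 2, then COUNT the resulting groups

Corrected query:
SELECT COUNT(*) FROM (SELECT major FROM students GROUP BY major HAVING COUNT(*) >= 2)

Result:
COUNT(*)
--------
2       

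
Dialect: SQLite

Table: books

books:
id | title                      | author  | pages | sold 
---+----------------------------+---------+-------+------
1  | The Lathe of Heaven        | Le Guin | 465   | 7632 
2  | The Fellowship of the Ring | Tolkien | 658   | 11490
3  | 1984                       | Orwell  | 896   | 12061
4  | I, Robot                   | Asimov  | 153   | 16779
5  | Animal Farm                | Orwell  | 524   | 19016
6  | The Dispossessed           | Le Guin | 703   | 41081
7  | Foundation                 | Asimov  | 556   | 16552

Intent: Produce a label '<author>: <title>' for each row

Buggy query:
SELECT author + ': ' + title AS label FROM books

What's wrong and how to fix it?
Bug: SQLite uses || for string concatenation; + coerces text to numbers (yielding 0)

Fix: Replace + with || to concatenate text

Corrected query:
SELECT author || ': ' || title AS label FROM books

Result:
label                              
-----------------------------------
Le Guin: The Lathe of Heaven       
Tolkien: The Fellowship of the Ring
Orwell: 1984                       
Asimov: I, Robot                   
Orwell: Animal Farm                
Le Guin: The Dispossessed          
Asimov: Foundation                 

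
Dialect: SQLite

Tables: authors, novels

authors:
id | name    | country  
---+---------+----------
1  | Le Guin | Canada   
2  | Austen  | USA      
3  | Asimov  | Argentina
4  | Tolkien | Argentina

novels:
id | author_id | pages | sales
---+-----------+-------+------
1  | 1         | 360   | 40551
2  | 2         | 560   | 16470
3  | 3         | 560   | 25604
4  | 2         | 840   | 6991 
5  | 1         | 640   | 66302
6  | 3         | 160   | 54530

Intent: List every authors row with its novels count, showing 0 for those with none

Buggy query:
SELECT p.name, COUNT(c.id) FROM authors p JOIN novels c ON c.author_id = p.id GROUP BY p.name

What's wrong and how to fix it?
Bug: INNER JOIN drops authors rows that have no matching novels rows

Fix: Switch to LEFT JOIN to retain unmatched parent rows

Corrected query:
SELECT p.name, COUNT(c.id) FROM authors p LEFT JOIN novels c ON c.author_id = p.id GROUP BY p.name

Result:
name    | COUNT(c.id)
--------+------------
Asimov  | 2          
Austen  | 2          
Le Guin | 2          
Tolkien | 0          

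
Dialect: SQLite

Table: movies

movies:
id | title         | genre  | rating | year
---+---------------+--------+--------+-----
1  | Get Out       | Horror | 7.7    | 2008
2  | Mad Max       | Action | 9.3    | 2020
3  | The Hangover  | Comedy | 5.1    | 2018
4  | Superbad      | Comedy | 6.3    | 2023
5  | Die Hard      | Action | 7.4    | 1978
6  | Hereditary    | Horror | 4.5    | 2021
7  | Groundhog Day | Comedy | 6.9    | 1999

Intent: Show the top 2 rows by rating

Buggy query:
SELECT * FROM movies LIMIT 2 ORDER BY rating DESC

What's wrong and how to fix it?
Bug: LIMIT must come after ORDER BY

Fix: Sort with ORDER BY, then apply LIMIT

Corrected query:
SELECT * FROM movies ORDER BY rating DESC LIMIT 2

Result:
id | title   | genre  | rating | year
---+---------+--------+--------+-----
2  | Mad Max | Action | 9.3    | 2020
1  | Get Out | Horror | 7.7    | 2008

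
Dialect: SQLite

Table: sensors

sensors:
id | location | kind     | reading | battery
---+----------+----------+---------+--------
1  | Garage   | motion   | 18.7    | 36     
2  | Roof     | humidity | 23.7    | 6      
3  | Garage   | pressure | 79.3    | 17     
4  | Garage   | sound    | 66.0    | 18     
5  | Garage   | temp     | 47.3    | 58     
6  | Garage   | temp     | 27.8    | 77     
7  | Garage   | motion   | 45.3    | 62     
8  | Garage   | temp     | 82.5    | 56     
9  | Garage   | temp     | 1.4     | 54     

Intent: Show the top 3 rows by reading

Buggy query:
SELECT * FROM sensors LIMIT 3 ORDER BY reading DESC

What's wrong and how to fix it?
Bug: LIMIT must come after ORDER BY

Fix: Sort with ORDER BY, then apply LIMIT

Corrected query:
SELECT * FROM sensors ORDER BY reading DESC LIMIT 3

Result:
id | location | kind     | reading | battery
---+----------+----------+---------+--------
8  | Garage   | temp     | 82.5    | 56     
3  | Garage   | pressure | 79.3    | 17     
4  | Garage   | sound    | 66      | 18     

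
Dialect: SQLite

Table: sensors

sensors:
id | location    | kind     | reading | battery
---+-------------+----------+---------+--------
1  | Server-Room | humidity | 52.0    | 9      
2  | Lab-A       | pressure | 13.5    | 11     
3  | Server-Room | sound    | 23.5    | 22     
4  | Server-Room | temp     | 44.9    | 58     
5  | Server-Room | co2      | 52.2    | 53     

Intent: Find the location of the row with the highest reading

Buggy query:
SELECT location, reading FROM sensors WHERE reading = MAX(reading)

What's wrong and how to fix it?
Bug: WHERE is evaluated per row; an aggregate over the whole table isn't defined there

Fix: Wrap MAX in a scalar subquery so WHERE compares against a single value

Corrected query:
SELECT location, reading FROM sensors WHERE reading = (SELECT MAX(reading) FROM sensors)

Result:
location    | reading
------------+--------
Server-Room | 52.2   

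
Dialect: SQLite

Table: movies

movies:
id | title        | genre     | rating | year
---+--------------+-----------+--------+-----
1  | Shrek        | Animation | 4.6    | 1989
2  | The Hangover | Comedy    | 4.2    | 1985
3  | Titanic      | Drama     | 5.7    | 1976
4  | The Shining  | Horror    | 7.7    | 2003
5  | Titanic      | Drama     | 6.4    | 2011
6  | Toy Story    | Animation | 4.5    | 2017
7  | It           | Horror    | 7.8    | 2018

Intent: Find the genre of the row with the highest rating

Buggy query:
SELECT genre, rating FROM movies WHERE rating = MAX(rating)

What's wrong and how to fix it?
Bug: WHERE is evaluated per row; an aggregate over the whole table isn't defined there

Fix: Wrap MAX in a scalar subquery so WHERE compares against a single value

Corrected query:
SELECT genre, rating FROM movies WHERE rating = (SELECT MAX(rating) FROM movies)

Result:
genre  | rating
-------+-------
Horror | 7.8   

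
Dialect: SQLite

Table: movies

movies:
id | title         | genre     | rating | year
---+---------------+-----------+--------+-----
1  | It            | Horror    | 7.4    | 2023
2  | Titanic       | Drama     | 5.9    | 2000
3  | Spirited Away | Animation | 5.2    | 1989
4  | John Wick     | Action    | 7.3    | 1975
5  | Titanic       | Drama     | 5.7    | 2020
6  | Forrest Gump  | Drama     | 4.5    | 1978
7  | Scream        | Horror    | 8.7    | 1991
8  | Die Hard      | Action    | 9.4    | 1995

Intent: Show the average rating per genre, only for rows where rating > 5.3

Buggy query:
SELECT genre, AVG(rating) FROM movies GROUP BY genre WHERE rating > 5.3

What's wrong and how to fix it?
Bug: Row-level WHERE must come before GROUP BY in the clause order

Fix: Place WHERE between FROM and GROUP BY

Corrected query:
SELECT genre, AVG(rating) FROM movies WHERE rating > 5.3 GROUP BY genre

Result:
genre  | AVG(rating)
-------+------------
Action | 8.35       
Drama  | 5.8        
Horror | 8.05       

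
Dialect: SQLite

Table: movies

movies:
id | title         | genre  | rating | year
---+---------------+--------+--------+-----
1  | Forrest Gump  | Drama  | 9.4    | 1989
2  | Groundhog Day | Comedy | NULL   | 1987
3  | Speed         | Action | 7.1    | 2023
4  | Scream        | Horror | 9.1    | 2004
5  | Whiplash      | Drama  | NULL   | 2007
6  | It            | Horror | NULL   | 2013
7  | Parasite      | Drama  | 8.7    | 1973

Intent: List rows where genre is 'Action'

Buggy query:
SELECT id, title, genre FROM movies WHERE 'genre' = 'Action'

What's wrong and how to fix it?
Bug: Single quotes denote string literals in SQL; the column name is being compared as a constant string

Fix: Remove the quotes around the column name (or use double quotes for an identifier)

Corrected query:
SELECT id, title, genre FROM movies WHERE genre = 'Action'

Result:
id | title | genre 
---+-------+-------
3  | Speed | Action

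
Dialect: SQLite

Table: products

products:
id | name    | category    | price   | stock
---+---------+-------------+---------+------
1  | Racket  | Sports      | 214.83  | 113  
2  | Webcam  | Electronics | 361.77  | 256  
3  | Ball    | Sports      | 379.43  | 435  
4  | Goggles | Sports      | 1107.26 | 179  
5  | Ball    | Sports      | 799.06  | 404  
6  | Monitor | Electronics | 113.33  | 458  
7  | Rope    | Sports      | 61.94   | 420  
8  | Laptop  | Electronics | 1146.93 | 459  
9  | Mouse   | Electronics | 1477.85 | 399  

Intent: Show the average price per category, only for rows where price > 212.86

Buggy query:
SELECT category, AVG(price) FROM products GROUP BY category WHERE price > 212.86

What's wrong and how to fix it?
Bug: Row-level WHERE must come before GROUP BY in the clause order

Fix: Move the WHERE clause before GROUP BY

Corrected query:
SELECT category, AVG(price) FROM products WHERE price > 212.86 GROUP BY category

Result:
category    | AVG(price)
------------+-----------
Electronics | 995.516667
Sports      | 625.145   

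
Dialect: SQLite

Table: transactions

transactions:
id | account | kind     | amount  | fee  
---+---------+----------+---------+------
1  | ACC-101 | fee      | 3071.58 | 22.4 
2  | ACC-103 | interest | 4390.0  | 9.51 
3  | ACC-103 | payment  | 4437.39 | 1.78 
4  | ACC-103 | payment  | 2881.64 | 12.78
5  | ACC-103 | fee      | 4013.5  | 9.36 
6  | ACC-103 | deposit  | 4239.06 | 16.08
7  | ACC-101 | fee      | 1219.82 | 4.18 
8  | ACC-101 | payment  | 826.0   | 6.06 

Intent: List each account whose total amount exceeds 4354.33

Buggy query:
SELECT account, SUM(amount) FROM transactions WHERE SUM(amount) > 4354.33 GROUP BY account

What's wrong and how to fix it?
Bug: Aggregate functions cannot appear in a WHERE clause

Fix: Move the aggregate condition to a HAVING clause

Corrected query:
SELECT account, SUM(amount) FROM transactions GROUP BY account HAVING SUM(amount) > 4354.33

Result:
account | SUM(amount)
--------+------------
ACC-101 | 5117.4     
ACC-103 | 19961.59   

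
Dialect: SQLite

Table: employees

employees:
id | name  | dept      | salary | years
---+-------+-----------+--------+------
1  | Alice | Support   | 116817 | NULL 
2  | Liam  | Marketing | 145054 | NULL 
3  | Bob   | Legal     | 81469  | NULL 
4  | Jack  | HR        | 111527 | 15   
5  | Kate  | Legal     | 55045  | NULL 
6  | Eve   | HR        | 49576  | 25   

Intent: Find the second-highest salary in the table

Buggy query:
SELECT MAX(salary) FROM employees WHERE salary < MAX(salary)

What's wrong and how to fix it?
Bug: MAX(salary) on the right of the comparison is an aggregate-in-WHERE error

Fix: Put the inner MAX in a scalar subquery

Corrected query:
SELECT MAX(salary) FROM employees WHERE salary < (SELECT MAX(salary) FROM employees)

Result:
MAX(salary)
-----------
116817     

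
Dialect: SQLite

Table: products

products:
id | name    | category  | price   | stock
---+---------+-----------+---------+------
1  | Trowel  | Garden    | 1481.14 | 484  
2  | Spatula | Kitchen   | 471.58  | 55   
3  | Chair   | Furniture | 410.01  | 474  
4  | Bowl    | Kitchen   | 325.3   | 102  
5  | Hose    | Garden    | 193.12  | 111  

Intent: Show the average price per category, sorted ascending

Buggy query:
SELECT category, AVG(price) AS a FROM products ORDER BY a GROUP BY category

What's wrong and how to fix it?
Bug: GROUP BY must precede ORDER BY

Fix: Move ORDER BY to the end, after GROUP BY

Corrected query:
SELECT category, AVG(price) AS a FROM products GROUP BY category ORDER BY a

Result:
category  | a     
----------+-------
Kitchen   | 398.44
Furniture | 410.01
Garden    | 837.13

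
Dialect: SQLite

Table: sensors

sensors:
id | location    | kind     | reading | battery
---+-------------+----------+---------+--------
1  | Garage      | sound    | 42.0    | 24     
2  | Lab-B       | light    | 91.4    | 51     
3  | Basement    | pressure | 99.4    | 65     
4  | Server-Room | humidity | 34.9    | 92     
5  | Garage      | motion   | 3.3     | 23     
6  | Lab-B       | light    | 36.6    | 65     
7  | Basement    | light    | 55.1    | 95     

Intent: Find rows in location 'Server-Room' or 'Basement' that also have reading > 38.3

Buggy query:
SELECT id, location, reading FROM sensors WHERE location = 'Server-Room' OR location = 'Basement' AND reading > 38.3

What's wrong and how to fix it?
Bug: AND binds tighter than OR, so this parses as location = 'Server-Room' OR (location = 'Basement' AND reading > 38.3)

Fix: Group the OR with parentheses (or use IN), then AND the threshold

Corrected query:
SELECT id, location, reading FROM sensors WHERE (location = 'Server-Room' OR location = 'Basement') AND reading > 38.3

Result:
id | location | reading
---+----------+--------
3  | Basement | 99.4   
7  | Basement | 55.1   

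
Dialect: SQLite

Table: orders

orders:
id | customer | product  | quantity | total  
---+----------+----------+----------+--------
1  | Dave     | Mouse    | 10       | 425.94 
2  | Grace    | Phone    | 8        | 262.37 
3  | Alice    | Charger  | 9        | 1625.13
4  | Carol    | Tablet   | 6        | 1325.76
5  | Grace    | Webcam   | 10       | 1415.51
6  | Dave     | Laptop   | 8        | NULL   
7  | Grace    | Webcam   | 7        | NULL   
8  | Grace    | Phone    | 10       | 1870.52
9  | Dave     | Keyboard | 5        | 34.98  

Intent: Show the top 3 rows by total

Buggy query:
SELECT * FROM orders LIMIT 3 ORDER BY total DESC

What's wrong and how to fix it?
Bug: ORDER BY cannot follow LIMIT; LIMIT is the final clause

Fix: Swap the clauses: ORDER BY first, then LIMIT

Corrected query:
SELECT * FROM orders ORDER BY total DESC LIMIT 3

Result:
id | customer | product | quantity | total  
---+----------+---------+----------+--------
8  | Grace    | Phone   | 10       | 1870.52
3  | Alice    | Charger | 9        | 1625.13
5  | Grace    | Webcam  | 10       | 1415.51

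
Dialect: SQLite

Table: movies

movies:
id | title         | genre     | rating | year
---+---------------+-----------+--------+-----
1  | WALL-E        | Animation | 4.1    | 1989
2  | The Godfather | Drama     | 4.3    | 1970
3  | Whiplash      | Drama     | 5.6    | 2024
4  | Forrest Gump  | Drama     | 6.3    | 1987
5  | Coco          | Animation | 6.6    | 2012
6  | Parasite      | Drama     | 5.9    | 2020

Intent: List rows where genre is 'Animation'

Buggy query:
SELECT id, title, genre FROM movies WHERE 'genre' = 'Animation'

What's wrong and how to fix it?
Bug: 'genre' in single quotes is a string literal, not the column; the comparison is literal-vs-literal and never true

Fix: Reference the column as genre without single quotes

Corrected query:
SELECT id, title, genre FROM movies WHERE genre = 'Animation'

Result:
id | title  | genre    
---+--------+----------
1  | WALL-E | Animation
5  | Coco   | Animation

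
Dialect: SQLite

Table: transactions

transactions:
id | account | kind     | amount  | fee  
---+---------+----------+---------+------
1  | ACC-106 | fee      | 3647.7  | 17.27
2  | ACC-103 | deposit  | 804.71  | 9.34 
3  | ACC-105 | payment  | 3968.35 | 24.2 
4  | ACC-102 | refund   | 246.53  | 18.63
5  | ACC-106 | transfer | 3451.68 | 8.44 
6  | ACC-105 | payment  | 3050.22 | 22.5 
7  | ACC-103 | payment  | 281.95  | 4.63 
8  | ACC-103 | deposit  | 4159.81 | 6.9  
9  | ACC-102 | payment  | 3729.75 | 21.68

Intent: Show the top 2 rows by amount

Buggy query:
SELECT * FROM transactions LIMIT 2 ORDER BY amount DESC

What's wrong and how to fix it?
Bug: LIMIT must come after ORDER BY

Fix: Swap the clauses: ORDER BY first, then LIMIT

Corrected query:
SELECT * FROM transactions ORDER BY amount DESC LIMIT 2

Result:
id | account | kind    | amount  | fee 
---+---------+---------+---------+-----
8  | ACC-103 | deposit | 4159.81 | 6.9 
3  | ACC-105 | payment | 3968.35 | 24.2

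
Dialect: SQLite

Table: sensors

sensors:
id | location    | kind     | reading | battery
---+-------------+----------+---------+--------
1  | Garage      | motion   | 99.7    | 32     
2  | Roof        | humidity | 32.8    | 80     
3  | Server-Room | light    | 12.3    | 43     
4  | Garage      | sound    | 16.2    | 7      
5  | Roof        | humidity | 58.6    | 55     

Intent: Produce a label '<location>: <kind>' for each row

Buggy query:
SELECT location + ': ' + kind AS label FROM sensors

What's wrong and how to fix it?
Bug: '+' is numeric addition; on text columns SQLite converts them to 0 instead of concatenating

Fix: Use the || operator for string concatenation

Corrected query:
SELECT location || ': ' || kind AS label FROM sensors

Result:
label             
------------------
Garage: motion    
Roof: humidity    
Server-Room: light
Garage: sound     
Roof: humidity    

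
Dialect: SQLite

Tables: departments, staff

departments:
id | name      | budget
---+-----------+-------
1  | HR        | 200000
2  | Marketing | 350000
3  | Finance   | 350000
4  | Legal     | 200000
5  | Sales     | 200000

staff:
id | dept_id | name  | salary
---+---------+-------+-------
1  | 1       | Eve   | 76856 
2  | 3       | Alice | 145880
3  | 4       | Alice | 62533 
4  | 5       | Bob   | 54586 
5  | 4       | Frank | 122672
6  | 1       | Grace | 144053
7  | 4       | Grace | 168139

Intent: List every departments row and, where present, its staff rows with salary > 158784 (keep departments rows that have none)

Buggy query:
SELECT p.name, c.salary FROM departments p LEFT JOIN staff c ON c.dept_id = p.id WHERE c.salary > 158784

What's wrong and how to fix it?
Bug: A WHERE condition on the right-hand table after LEFT JOIN drops unmatched parents

Fix: Put 'c.salary > 158784' in the JOIN's ON clause instead of WHERE

Corrected query:
SELECT p.name, c.salary FROM departments p LEFT JOIN staff c ON c.dept_id = p.id AND c.salary > 158784

Result:
name      | salary
----------+-------
HR        | NULL  
Marketing | NULL  
Finance   | NULL  
Legal     | 168139
Sales     | NULL  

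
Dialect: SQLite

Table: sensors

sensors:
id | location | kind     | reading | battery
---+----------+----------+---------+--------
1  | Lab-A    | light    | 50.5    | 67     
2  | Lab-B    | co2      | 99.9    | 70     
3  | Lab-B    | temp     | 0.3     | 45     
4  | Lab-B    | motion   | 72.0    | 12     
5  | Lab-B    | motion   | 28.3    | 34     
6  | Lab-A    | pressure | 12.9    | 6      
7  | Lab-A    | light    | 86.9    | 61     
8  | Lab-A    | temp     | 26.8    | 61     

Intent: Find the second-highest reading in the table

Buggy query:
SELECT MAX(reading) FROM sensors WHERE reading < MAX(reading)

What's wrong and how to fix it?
Bug: The inner MAX is an aggregate inside WHERE, which is not allowed

Fix: Compute the overall MAX in a subquery, then take MAX of rows below it

Corrected query:
SELECT MAX(reading) FROM sensors WHERE reading < (SELECT MAX(reading) FROM sensors)

Result:
MAX(reading)
------------
86.9        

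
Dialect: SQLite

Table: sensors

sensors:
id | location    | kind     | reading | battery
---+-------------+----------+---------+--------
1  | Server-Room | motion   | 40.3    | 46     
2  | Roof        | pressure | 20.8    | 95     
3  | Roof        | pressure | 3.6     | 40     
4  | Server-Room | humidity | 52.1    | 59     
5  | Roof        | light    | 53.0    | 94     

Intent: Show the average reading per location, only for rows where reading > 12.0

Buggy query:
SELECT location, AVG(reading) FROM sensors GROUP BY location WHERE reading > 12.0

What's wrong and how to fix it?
Bug: WHERE cannot follow GROUP BY

Fix: Move the WHERE clause before GROUP BY

Corrected query:
SELECT location, AVG(reading) FROM sensors WHERE reading > 12.0 GROUP BY location

Result:
location    | AVG(reading)
------------+-------------
Roof        | 36.9        
Server-Room | 46.2        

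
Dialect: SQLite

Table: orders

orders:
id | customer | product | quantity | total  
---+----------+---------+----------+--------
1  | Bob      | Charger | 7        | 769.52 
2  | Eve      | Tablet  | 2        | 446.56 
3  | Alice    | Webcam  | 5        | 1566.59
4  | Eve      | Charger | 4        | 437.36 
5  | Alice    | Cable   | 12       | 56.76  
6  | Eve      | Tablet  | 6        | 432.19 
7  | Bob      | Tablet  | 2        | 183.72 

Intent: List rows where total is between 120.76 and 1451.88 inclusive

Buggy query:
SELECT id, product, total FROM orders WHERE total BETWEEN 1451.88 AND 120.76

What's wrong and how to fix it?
Bug: The bounds are reversed; BETWEEN a AND b requires a <= b to match anything

Fix: Write BETWEEN 120.76 AND 1451.88

Corrected query:
SELECT id, product, total FROM orders WHERE total BETWEEN 120.76 AND 1451.88

Result:
id | product | total 
---+---------+-------
1  | Charger | 769.52
2  | Tablet  | 446.56
4  | Charger | 437.36
6  | Tablet  | 432.19
7  | Tablet  | 183.72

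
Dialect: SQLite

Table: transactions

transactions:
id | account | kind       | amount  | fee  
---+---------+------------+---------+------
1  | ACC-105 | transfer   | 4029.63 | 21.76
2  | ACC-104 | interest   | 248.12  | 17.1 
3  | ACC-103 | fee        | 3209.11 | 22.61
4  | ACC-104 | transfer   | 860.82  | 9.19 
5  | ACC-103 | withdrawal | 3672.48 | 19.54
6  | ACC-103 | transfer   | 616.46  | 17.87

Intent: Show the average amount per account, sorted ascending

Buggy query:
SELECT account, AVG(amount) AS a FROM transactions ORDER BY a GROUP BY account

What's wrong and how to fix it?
Bug: GROUP BY must precede ORDER BY

Fix: Move ORDER BY to the end, after GROUP BY

Corrected query:
SELECT account, AVG(amount) AS a FROM transactions GROUP BY account ORDER BY a

Result:
account | a      
--------+--------
ACC-104 | 554.47 
ACC-103 | 2499.35
ACC-105 | 4029.63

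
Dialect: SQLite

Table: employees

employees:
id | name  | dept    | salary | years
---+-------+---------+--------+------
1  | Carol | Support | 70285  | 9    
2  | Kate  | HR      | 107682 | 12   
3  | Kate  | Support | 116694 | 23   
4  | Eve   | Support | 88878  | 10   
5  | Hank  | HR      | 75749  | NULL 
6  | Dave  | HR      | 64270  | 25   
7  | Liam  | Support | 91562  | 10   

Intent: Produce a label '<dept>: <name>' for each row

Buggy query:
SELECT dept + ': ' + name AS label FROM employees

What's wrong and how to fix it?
Bug: SQLite uses || for string concatenation; + coerces text to numbers (yielding 0)

Fix: Replace + with || to concatenate text

Corrected query:
SELECT dept || ': ' || name AS label FROM employees

Result:
label         
--------------
Support: Carol
HR: Kate      
Support: Kate 
Support: Eve  
HR: Hank      
HR: Dave      
Support: Liam 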